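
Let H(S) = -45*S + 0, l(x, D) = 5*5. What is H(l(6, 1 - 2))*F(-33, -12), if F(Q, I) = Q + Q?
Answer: 74250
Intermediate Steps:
l(x, D) = 25
H(S) = -45*S
F(Q, I) = 2*Q
H(l(6, 1 - 2))*F(-33, -12) = (-45*25)*(2*(-33)) = -1125*(-66) = 74250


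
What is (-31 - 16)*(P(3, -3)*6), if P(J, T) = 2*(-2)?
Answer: 1128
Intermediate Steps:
P(J, T) = -4
(-31 - 16)*(P(3, -3)*6) = (-31 - 16)*(-4*6) = -47*(-24) = 1128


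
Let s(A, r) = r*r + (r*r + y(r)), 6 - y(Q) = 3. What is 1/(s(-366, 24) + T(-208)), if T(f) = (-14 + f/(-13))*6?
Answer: 1/1167 ≈ 0.00085690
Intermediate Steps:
T(f) = -84 - 6*f/13 (T(f) = (-14 + f*(-1/13))*6 = (-14 - f/13)*6 = -84 - 6*f/13)
y(Q) = 3 (y(Q) = 6 - 1*3 = 6 - 3 = 3)
s(A, r) = 3 + 2*r² (s(A, r) = r*r + (r*r + 3) = r² + (r² + 3) = r² + (3 + r²) = 3 + 2*r²)
1/(s(-366, 24) + T(-208)) = 1/((3 + 2*24²) + (-84 - 6/13*(-208))) = 1/((3 + 2*576) + (-84 + 96)) = 1/((3 + 1152) + 12) = 1/(1155 + 12) = 1/1167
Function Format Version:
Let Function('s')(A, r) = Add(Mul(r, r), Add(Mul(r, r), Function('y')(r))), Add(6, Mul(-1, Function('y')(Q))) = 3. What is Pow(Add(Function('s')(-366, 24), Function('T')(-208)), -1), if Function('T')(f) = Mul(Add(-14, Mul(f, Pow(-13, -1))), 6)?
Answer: Rational(1, 1167) ≈ 0.00085690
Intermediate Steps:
Function('T')(f) = Add(-84, Mul(Rational(-6, 13), f)) (Function('T')(f) = Mul(Add(-14, Mul(f, Rational(-1, 13))), 6) = Mul(Add(-14, Mul(Rational(-1, 13), f)), 6) = Add(-84, Mul(Rational(-6, 13), f)))
Function('y')(Q) = 3 (Function('y')(Q) = Add(6, Mul(-1, 3)) = Add(6, -3) = 3)
Function('s')(A, r) = Add(3, Mul(2, Pow(r, 2))) (Function('s')(A, r) = Add(Mul(r, r), Add(Mul(r, r), 3)) = Add(Pow(r, 2), Add(Pow(r, 2), 3)) = Add(Pow(r, 2), Add(3, Pow(r, 2))) = Add(3, Mul(2, Pow(r, 2))))
Pow(Add(Function('s')(-366, 24), Function('T')(-208)), -1) = Pow(Add(Add(3, Mul(2, Pow(24, 2))), Add(-84, Mul(Rational(-6, 13), -208))), -1) = Pow(Add(Add(3, Mul(2, 576)), Add(-84, 96)), -1) = Pow(Add(Add(3, 1152), 12), -1) = Pow(Add(1155, 12), -1) = Pow(1167, -1) = Rational(1, 1167)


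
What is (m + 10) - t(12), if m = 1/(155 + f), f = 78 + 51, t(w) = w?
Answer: -567/284 ≈ -1.9965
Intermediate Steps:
f = 129
m = 1/284 (m = 1/(155 + 129) = 1/284 ≈ 0.0035211)
(m + 10) - t(12) = (1/284 + 10) - 1*12 = 2841/284 - 12 = -567/284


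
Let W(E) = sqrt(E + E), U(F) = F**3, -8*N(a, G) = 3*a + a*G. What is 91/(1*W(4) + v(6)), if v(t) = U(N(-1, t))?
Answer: -4852224/223673 + 6815744*sqrt(2)/223673 ≈ 21.400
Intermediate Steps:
N(a, G) = -3*a/8 - G*a/8 (N(a, G) = -(3*a + a*G)/8 = -(3*a + G*a)/8 = -3*a/8 - G*a/8)
v(t) = (3/8 + t/8)**3 (v(t) = (-1/8*(-1)*(3 + t))**3 = (3/8 + t/8)**3)
W(E) = sqrt(2)*sqrt(E) (W(E) = sqrt(2*E) = sqrt(2)*sqrt(E))
91/(1*W(4) + v(6)) = 91/(1*(sqrt(2)*sqrt(4)) + (3 + 6)**3/512) = 91/(1*(sqrt(2)*2) + (1/512)*9**3) = 91/(1*(2*sqrt(2)) + (1/512)*729) = 91/(2*sqrt(2) + 729/512) = 91/(729/512 + 2*sqrt(2))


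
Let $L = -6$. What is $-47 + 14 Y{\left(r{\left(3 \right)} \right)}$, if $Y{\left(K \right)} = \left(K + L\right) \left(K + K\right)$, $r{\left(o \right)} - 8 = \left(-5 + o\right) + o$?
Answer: $709$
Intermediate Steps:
$r{\left(o \right)} = 3 + 2 o$ ($r{\left(o \right)} = 8 + \left(\left(-5 + o\right) + o\right) = 8 + \left(-5 + 2 o\right) = 3 + 2 o$)
$Y{\left(K \right)} = 2 K \left(-6 + K\right)$ ($Y{\left(K \right)} = \left(K - 6\right) \left(K + K\right) = \left(-6 + K\right) 2 K = 2 K \left(-6 + K\right)$)
$-47 + 14 Y{\left(r{\left(3 \right)} \right)} = -47 + 14 \cdot 2 \left(3 + 2 \cdot 3\right) \left(-6 + \left(3 + 2 \cdot 3\right)\right) = -47 + 14 \cdot 2 \left(3 + 6\right) \left(-6 + \left(3 + 6\right)\right) = -47 + 14 \cdot 2 \cdot 9 \left(-6 + 9\right) = -47 + 14 \cdot 2 \cdot 9 \cdot 3 = -47 + 14 \cdot 54 = -47 + 756 = 709$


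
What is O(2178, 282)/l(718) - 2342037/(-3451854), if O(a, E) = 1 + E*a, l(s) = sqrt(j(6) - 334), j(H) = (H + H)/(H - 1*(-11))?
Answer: 780679/1150618 - 614197*I*sqrt(96322)/5666 ≈ 0.67849 - 33643.0*I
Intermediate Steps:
j(H) = 2*H/(11 + H) (j(H) = (2*H)/(H + 11) = (2*H)/(11 + H) = 2*H/(11 + H))
l(s) = I*sqrt(96322)/17 (l(s) = sqrt(2*6/(11 + 6) - 334) = sqrt(2*6/17 - 334) = sqrt(2*6*(1/17) - 334) = sqrt(12/17 - 334) = sqrt(-5666/17) = I*sqrt(96322)/17)
O(2178, 282)/l(718) - 2342037/(-3451854) = (1 + 282*2178)/((I*sqrt(96322)/17)) - 2342037/(-3451854) = (1 + 614196)*(-I*sqrt(96322)/5666) - 2342037*(-1/3451854) = 614197*(-I*sqrt(96322)/5666) + 780679/1150618 = -614197*I*sqrt(96322)/5666 + 780679/1150618 = 780679/1150618 - 614197*I*sqrt(96322)/5666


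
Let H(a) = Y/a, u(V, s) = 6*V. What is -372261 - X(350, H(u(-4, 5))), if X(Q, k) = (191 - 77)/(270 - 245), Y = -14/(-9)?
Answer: -9306639/25 ≈ -3.7227e+5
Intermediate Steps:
Y = 14/9 (Y = -14*(-1/9) = 14/9 ≈ 1.5556)
H(a) = 14/(9*a)
X(Q, k) = 114/25
-372261 - X(350, H(u(-4, 5))) = -372261 - 1*114/25 = -372261 - 114/25 = -9306639/25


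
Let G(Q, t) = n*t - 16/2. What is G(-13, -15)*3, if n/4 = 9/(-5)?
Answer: 300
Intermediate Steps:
n = -36/5 (n = 4*(9/(-5)) = 4*(9*(-⅕)) = 4*(-9/5) = -36/5 ≈ -7.2000)
G(Q, t) = -8 - 36*t/5 (G(Q, t) = -36*t/5 - 16/2 = -36*t/5 - 16*½ = -36*t/5 - 8 = -8 - 36*t/5)
G(-13, -15)*3 = (-8 - 36/5*(-15))*3 = (-8 + 108)*3 = 100*3 = 300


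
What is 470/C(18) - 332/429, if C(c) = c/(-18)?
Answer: -201962/429 ≈ -470.77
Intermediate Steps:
C(c) = -c/18 (C(c) = c*(-1/18) = -c/18)
470/C(18) - 332/429 = 470/((-1/18*18)) - 332/429 = 470/(-1) - 332*1/429 = 470*(-1) - 332/429 = -470 - 332/429 = -201962/429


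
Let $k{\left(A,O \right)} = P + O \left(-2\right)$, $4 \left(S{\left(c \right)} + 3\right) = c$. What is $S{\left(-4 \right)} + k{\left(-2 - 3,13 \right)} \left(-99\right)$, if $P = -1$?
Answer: $2669$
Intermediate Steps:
$S{\left(c \right)} = -3 + \frac{c}{4}$
$k{\left(A,O \right)} = -1 - 2 O$ ($k{\left(A,O \right)} = -1 + O \left(-2\right) = -1 - 2 O$)
$S{\left(-4 \right)} + k{\left(-2 - 3,13 \right)} \left(-99\right) = \left(-3 + \frac{1}{4} \left(-4\right)\right) + \left(-1 - 26\right) \left(-99\right) = \left(-3 - 1\right) + \left(-1 - 26\right) \left(-99\right) = -4 - -2673 = -4 + 2673 = 2669$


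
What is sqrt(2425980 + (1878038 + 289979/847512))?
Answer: sqrt(85874322742196690)/141252 ≈ 2074.6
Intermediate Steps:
sqrt(2425980 + (1878038 + 289979/847512)) = sqrt(2425980 + 1591660031435/847512) = sqrt(3647707193195/847512) = sqrt(85874322742196690)/141252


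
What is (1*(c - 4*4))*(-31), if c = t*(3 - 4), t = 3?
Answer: 589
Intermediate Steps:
c = -3 (c = 3*(3 - 4) = 3*(-1) = -3)
(1*(c - 4*4))*(-31) = (1*(-3 - 4*4))*(-31) = (1*(-3 - 16))*(-31) = (1*(-19))*(-31) = -19*(-31) = 589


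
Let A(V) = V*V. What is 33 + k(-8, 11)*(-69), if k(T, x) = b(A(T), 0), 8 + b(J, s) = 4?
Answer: 309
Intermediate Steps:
A(V) = V²
b(J, s) = -4 (b(J, s) = -8 + 4 = -4)
k(T, x) = -4
33 + k(-8, 11)*(-69) = 33 - 4*(-69) = 33 + 276 = 309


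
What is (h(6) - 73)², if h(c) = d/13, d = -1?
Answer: 902500/169 ≈ 5340.2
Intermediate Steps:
h(c) = -1/13
(h(6) - 73)² = (-1/13 - 73)² = (-950/13)² = 902500/169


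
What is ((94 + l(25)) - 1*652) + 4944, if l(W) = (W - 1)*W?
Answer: 4986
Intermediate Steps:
l(W) = W*(-1 + W) (l(W) = (-1 + W)*W = W*(-1 + W))
((94 + l(25)) - 1*652) + 4944 = ((94 + 25*(-1 + 25)) - 1*652) + 4944 = ((94 + 25*24) - 652) + 4944 = ((94 + 600) - 652) + 4944 = (694 - 652) + 4944 = 42 + 4944 = 4986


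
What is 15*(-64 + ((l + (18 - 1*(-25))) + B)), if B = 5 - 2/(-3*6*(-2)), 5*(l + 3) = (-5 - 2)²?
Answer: -833/6 ≈ -138.83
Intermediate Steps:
l = 34/5 (l = -3 + (-5 - 2)²/5 = -3 + (⅕)*(-7)² = -3 + (⅕)*49 = -3 + 49/5 = 34/5 ≈ 6.8000)
B = 89/18 (B = 5 - 2/((-18*(-2))) = 5 - 2/36 = 5 - 2*1/36 = 5 - 1/18 = 89/18 ≈ 4.9444)
15*(-64 + ((l + (18 - 1*(-25))) + B)) = 15*(-64 + ((34/5 + (18 - 1*(-25))) + 89/18)) = 15*(-64 + ((34/5 + (18 + 25)) + 89/18)) = 15*(-64 + ((34/5 + 43) + 89/18)) = 15*(-64 + (249/5 + 89/18)) = 15*(-64 + 4927/90) = 15*(-833/90) = -833/6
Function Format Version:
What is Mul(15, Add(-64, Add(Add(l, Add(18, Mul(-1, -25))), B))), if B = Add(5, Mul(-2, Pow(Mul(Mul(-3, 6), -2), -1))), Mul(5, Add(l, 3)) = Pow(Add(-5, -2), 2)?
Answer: Rational(-833, 6) ≈ -138.83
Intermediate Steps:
l = Rational(34, 5) (l = Add(-3, Mul(Rational(1, 5), Pow(Add(-5, -2), 2))) = Add(-3, Mul(Rational(1, 5), Pow(-7, 2))) = Add(-3, Mul(Rational(1, 5), 49)) = Add(-3, Rational(49, 5)) = Rational(34, 5) ≈ 6.8000)
B = Rational(89, 18) (B = Add(5, Mul(-2, Pow(Mul(-18, -2), -1))) = Add(5, Mul(-2, Pow(36, -1))) = Add(5, Mul(-2, Rational(1, 36))) = Add(5, Rational(-1, 18)) = Rational(89, 18) ≈ 4.9444)
Mul(15, Add(-64, Add(Add(l, Add(18, Mul(-1, -25))), B))) = Mul(15, Add(-64, Add(Add(Rational(34, 5), Add(18, Mul(-1, -25))), Rational(89, 18)))) = Mul(15, Add(-64, Add(Add(Rational(34, 5), Add(18, 25)), Rational(89, 18)))) = Mul(15, Add(-64, Add(Add(Rational(34, 5), 43), Rational(89, 18)))) = Mul(15, Add(-64, Add(Rational(249, 5), Rational(89, 18)))) = Mul(15, Add(-64, Rational(4927, 90))) = Mul(15, Rational(-833, 90)) = Rational(-833, 6)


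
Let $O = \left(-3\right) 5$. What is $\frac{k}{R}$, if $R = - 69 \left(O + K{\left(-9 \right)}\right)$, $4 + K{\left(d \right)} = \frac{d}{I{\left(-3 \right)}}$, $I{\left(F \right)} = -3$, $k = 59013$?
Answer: $\frac{19671}{368} \approx 53.454$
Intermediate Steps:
$K{\left(d \right)} = -4 - \frac{d}{3}$ ($K{\left(d \right)} = -4 + \frac{d}{-3} = -4 + d \left(- \frac{1}{3}\right) = -4 - \frac{d}{3}$)
$O = -15$
$R = 1104$ ($R = - 69 \left(-15 - 1\right) = \left(-69\right) \left(-16\right) = 1104$)
$\frac{k}{R} = \frac{59013}{1104} = 59013 \cdot \frac{1}{1104} = \frac{19671}{368}$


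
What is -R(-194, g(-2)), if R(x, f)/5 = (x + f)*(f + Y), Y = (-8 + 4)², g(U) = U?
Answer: 13720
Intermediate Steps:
Y = 16 (Y = (-4)² = 16)
R(x, f) = 5*(16 + f)*(f + x) (R(x, f) = 5*((x + f)*(f + 16)) = 5*((f + x)*(16 + f)) = 5*((16 + f)*(f + x)) = 5*(16 + f)*(f + x))
-R(-194, g(-2)) = -(5*(-2)² + 80*(-2) + 80*(-194) + 5*(-2)*(-194)) = -(5*4 - 160 - 15520 + 1940) = -(20 - 160 - 15520 + 1940) = -1*(-13720) = 13720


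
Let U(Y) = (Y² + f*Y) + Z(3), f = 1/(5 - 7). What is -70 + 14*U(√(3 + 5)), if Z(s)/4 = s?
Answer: 210 - 14*√2 ≈ 190.20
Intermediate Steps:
Z(s) = 4*s
f = -½ (f = 1/(-2) = -½ ≈ -0.50000)
U(Y) = 12 + Y² - Y/2 (U(Y) = (Y² - Y/2) + 4*3 = (Y² - Y/2) + 12 = 12 + Y² - Y/2)
-70 + 14*U(√(3 + 5)) = -70 + 14*(12 + (√(3 + 5))² - √(3 + 5)/2) = -70 + 14*(12 + (√8)² - √2) = -70 + 14*(12 + (2*√2)² - √2) = -70 + 14*(12 + 8 - √2) = -70 + 14*(20 - √2) = -70 + (280 - 14*√2) = 210 - 14*√2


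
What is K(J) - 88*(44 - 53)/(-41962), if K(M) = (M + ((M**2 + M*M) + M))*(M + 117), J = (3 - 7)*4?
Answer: 1017158484/20981 ≈ 48480.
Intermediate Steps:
J = -16 (J = -4*4 = -16)
K(M) = (117 + M)*(2*M + 2*M**2) (K(M) = (M + ((M**2 + M**2) + M))*(117 + M) = (M + (2*M**2 + M))*(117 + M) = (M + (M + 2*M**2))*(117 + M) = (2*M + 2*M**2)*(117 + M) = (117 + M)*(2*M + 2*M**2))
K(J) - 88*(44 - 53)/(-41962) = 2*(-16)*(117 + (-16)**2 + 118*(-16)) - 88*(44 - 53)/(-41962) = 2*(-16)*(117 + 256 - 1888) - 88*(-9)*(-1)/41962 = 2*(-16)*(-1515) - (-792)*(-1)/41962 = 48480 - 1*396/20981 = 48480 - 396/20981 = 1017158484/20981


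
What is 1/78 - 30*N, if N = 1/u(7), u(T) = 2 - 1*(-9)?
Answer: -2329/858 ≈ -2.7145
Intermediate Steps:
u(T) = 11 (u(T) = 2 + 9 = 11)
N = 1/11 ≈ 0.090909
1/78 - 30*N = 1/78 - 30*1/11 = 1/78 - 30/11 = -2329/858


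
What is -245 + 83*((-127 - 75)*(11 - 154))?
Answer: 2397293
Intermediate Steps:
-245 + 83*((-127 - 75)*(11 - 154)) = -245 + 83*(-202*(-143)) = -245 + 83*28886 = -245 + 2397538 = 2397293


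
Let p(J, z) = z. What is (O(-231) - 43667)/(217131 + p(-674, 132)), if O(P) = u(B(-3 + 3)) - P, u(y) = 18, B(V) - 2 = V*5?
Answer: -43418/217263 ≈ -0.19984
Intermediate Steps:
B(V) = 2 + 5*V (B(V) = 2 + V*5 = 2 + 5*V)
O(P) = 18 - P
(O(-231) - 43667)/(217131 + p(-674, 132)) = ((18 - 1*(-231)) - 43667)/(217131 + 132) = ((18 + 231) - 43667)/217263 = (249 - 43667)*(1/217263) = -43418*1/217263 = -43418/217263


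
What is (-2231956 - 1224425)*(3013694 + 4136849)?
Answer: -24715000964883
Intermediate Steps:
(-2231956 - 1224425)*(3013694 + 4136849) = -3456381*7150543 = -24715000964883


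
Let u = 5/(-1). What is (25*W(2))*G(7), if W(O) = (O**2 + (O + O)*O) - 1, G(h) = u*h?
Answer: -9625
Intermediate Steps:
u = -5 (u = 5*(-1) = -5)
G(h) = -5*h
W(O) = -1 + 3*O**2 (W(O) = (O**2 + (2*O)*O) - 1 = (O**2 + 2*O**2) - 1 = 3*O**2 - 1 = -1 + 3*O**2)
(25*W(2))*G(7) = (25*(-1 + 3*2**2))*(-5*7) = (25*(-1 + 3*4))*(-35) = (25*(-1 + 12))*(-35) = (25*11)*(-35) = 275*(-35) = -9625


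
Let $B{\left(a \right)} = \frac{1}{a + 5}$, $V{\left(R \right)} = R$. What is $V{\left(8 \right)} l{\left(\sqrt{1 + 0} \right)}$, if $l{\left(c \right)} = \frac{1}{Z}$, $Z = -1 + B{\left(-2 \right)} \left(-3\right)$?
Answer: $-4$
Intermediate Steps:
$B{\left(a \right)} = \frac{1}{5 + a}$
$Z = -2$ ($Z = -1 + \frac{1}{5 - 2} \left(-3\right) = -1 + \frac{1}{3} \left(-3\right) = -1 - 1 = -2$)
$l{\left(c \right)} = - \frac{1}{2}$ ($l{\left(c \right)} = \frac{1}{-2} = - \frac{1}{2}$)
$V{\left(8 \right)} l{\left(\sqrt{1 + 0} \right)} = 8 \left(- \frac{1}{2}\right) = -4$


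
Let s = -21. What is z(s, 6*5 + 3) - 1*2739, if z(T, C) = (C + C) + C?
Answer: -2640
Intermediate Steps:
z(T, C) = 3*C (z(T, C) = 2*C + C = 3*C)
z(s, 6*5 + 3) - 1*2739 = 3*(6*5 + 3) - 1*2739 = 3*(30 + 3) - 2739 = 3*33 - 2739 = 99 - 2739 = -2640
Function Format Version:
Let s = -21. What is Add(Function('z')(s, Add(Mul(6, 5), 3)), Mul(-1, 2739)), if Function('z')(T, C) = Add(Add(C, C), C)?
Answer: -2640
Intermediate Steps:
Function('z')(T, C) = Mul(3, C) (Function('z')(T, C) = Add(Mul(2, C), C) = Mul(3, C))
Add(Function('z')(s, Add(Mul(6, 5), 3)), Mul(-1, 2739)) = Add(Mul(3, Add(Mul(6, 5), 3)), Mul(-1, 2739)) = Add(Mul(3, Add(30, 3)), -2739) = Add(Mul(3, 33), -2739) = Add(99, -2739) = -2640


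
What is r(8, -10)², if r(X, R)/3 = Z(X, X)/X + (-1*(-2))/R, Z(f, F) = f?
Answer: 144/25 ≈ 5.7600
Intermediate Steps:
r(X, R) = 3 + 6/R (r(X, R) = 3*(X/X + (-1*(-2))/R) = 3*(1 + 2/R) = 3 + 6/R)
r(8, -10)² = (3 + 6/(-10))² = (3 + 6*(-⅒))² = (3 - ⅗)² = (12/5)² = 144/25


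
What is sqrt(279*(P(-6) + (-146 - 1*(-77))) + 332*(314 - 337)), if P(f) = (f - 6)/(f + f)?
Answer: 4*I*sqrt(1663) ≈ 163.12*I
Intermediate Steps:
P(f) = (-6 + f)/(2*f) (P(f) = (-6 + f)/((2*f)) = (-6 + f)*(1/(2*f)) = (-6 + f)/(2*f))
sqrt(279*(P(-6) + (-146 - 1*(-77))) + 332*(314 - 337)) = sqrt(279*((1/2)*(-6 - 6)/(-6) + (-146 - 1*(-77))) + 332*(314 - 337)) = sqrt(279*((1/2)*(-1/6)*(-12) + (-146 + 77)) + 332*(-23)) = sqrt(279*(1 - 69) - 7636) = sqrt(279*(-68) - 7636) = sqrt(-18972 - 7636) = sqrt(-26608) = 4*I*sqrt(1663)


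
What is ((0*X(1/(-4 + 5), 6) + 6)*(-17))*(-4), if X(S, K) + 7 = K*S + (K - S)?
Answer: 408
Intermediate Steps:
X(S, K) = -7 + K - S + K*S (X(S, K) = -7 + (K*S + (K - S)) = -7 + (K - S + K*S) = -7 + K - S + K*S)
((0*X(1/(-4 + 5), 6) + 6)*(-17))*(-4) = ((0*(-7 + 6 - 1/(-4 + 5) + 6/(-4 + 5)) + 6)*(-17))*(-4) = ((0*(-7 + 6 - 1/1 + 6/1) + 6)*(-17))*(-4) = ((0*(-7 + 6 - 1*1 + 6*1) + 6)*(-17))*(-4) = ((0*(-7 + 6 - 1 + 6) + 6)*(-17))*(-4) = ((0*4 + 6)*(-17))*(-4) = ((0 + 6)*(-17))*(-4) = (6*(-17))*(-4) = -102*(-4) = 408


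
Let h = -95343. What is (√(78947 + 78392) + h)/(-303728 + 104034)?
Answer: 95343/199694 - 91*√19/199694 ≈ 0.47546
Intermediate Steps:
(√(78947 + 78392) + h)/(-303728 + 104034) = (√(78947 + 78392) - 95343)/(-303728 + 104034) = (√157339 - 95343)/(-199694) = (91*√19 - 95343)*(-1/199694) = (-95343 + 91*√19)*(-1/199694) = 95343/199694 - 91*√19/199694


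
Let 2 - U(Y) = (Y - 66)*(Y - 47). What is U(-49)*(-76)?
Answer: 838888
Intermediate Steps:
U(Y) = 2 - (-66 + Y)*(-47 + Y) (U(Y) = 2 - (Y - 66)*(Y - 47) = 2 - (-66 + Y)*(-47 + Y))
U(-49)*(-76) = (-3100 - 1*(-49)² + 113*(-49))*(-76) = (-3100 - 1*2401 - 5537)*(-76) = (-3100 - 2401 - 5537)*(-76) = -11038*(-76) = 838888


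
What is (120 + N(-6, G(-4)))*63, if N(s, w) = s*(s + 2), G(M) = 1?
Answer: 9072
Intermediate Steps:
N(s, w) = s*(2 + s)
(120 + N(-6, G(-4)))*63 = (120 - 6*(2 - 6))*63 = (120 - 6*(-4))*63 = (120 + 24)*63 = 144*63 = 9072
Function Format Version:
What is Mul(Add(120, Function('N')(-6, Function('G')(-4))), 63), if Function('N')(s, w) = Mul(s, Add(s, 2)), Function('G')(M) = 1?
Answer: 9072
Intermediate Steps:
Function('N')(s, w) = Mul(s, Add(2, s))
Mul(Add(120, Function('N')(-6, Function('G')(-4))), 63) = Mul(Add(120, Mul(-6, Add(2, -6))), 63) = Mul(Add(120, Mul(-6, -4)), 63) = Mul(Add(120, 24), 63) = Mul(144, 63) = 9072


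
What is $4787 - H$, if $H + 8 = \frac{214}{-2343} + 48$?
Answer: $\frac{11122435}{2343} \approx 4747.1$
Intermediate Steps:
$H = \frac{93506}{2343}$ ($H = -8 + \left(\frac{214}{-2343} + 48\right) = -8 + \left(214 \left(- \frac{1}{2343}\right) + 48\right) = -8 + \left(- \frac{214}{2343} + 48\right) = -8 + \frac{112250}{2343} = \frac{93506}{2343} \approx 39.909$)
$4787 - H = 4787 - \frac{93506}{2343} = \frac{11122435}{2343}$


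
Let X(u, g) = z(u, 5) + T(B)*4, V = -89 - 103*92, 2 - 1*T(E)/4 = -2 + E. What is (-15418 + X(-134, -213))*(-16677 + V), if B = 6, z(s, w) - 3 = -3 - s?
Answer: 401922472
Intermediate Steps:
z(s, w) = -s (z(s, w) = 3 + (-3 - s) = -s)
T(E) = 16 - 4*E (T(E) = 8 - 4*(-2 + E) = 8 + (8 - 4*E) = 16 - 4*E)
V = -9565 (V = -89 - 9476 = -9565)
X(u, g) = -32 - u (X(u, g) = -u + (16 - 4*6)*4 = -u + (16 - 24)*4 = -u - 8*4 = -u - 32 = -32 - u)
(-15418 + X(-134, -213))*(-16677 + V) = (-15418 + (-32 - 1*(-134)))*(-16677 - 9565) = (-15418 + (-32 + 134))*(-26242) = (-15418 + 102)*(-26242) = -15316*(-26242) = 401922472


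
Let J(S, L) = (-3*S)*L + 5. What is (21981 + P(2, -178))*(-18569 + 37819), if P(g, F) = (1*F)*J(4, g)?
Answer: 488237750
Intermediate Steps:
J(S, L) = 5 - 3*L*S (J(S, L) = -3*L*S + 5 = 5 - 3*L*S)
P(g, F) = F*(5 - 12*g) (P(g, F) = (1*F)*(5 - 3*g*4) = F*(5 - 12*g))
(21981 + P(2, -178))*(-18569 + 37819) = (21981 - 178*(5 - 12*2))*(-18569 + 37819) = (21981 - 178*(5 - 24))*19250 = (21981 - 178*(-19))*19250 = (21981 + 3382)*19250 = 25363*19250 = 488237750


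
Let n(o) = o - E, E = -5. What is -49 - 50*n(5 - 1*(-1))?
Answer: -599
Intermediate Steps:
n(o) = 5 + o (n(o) = o - 1*(-5) = o + 5 = 5 + o)
-49 - 50*n(5 - 1*(-1)) = -49 - 50*(5 + (5 - 1*(-1))) = -49 - 50*(5 + (5 + 1)) = -49 - 50*(5 + 6) = -49 - 50*11 = -49 - 550 = -599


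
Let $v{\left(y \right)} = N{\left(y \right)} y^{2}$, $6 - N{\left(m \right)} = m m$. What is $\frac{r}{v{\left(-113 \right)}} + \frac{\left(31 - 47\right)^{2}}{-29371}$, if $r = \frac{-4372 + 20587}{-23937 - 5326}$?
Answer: $- \frac{1220866843931251}{140070679926039031} \approx -0.0087161$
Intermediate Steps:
$r = - \frac{16215}{29263}$ ($r = \frac{16215}{-29263} = 16215 \left(- \frac{1}{29263}\right) = - \frac{16215}{29263} \approx -0.55411$)
$N{\left(m \right)} = 6 - m^{2}$ ($N{\left(m \right)} = 6 - m m = 6 - m^{2}$)
$v{\left(y \right)} = y^{2} \left(6 - y^{2}\right)$ ($v{\left(y \right)} = \left(6 - y^{2}\right) y^{2} = y^{2} \left(6 - y^{2}\right)$)
$\frac{r}{v{\left(-113 \right)}} + \frac{\left(31 - 47\right)^{2}}{-29371} = - \frac{16215}{29263 \left(-113\right)^{2} \left(6 - \left(-113\right)^{2}\right)} + \frac{\left(31 - 47\right)^{2}}{-29371} = - \frac{16215}{29263 \cdot 12769 \left(6 - 12769\right)} + \left(-16\right)^{2} \left(- \frac{1}{29371}\right) = - \frac{16215}{29263 \cdot 12769 \left(6 - 12769\right)} + 256 \left(- \frac{1}{29371}\right) = - \frac{16215}{29263 \cdot 12769 \left(-12763\right)} - \frac{256}{29371} = - \frac{16215}{29263 \left(-162970747\right)} - \frac{256}{29371} = \left(- \frac{16215}{29263}\right) \left(- \frac{1}{162970747}\right) - \frac{256}{29371} = \frac{16215}{4769012969461} - \frac{256}{29371} = - \frac{1220866843931251}{140070679926039031}$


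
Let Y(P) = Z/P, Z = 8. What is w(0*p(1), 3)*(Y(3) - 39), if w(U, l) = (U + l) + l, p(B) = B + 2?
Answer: -218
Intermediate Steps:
p(B) = 2 + B
Y(P) = 8/P
w(U, l) = U + 2*l
w(0*p(1), 3)*(Y(3) - 39) = (0*(2 + 1) + 2*3)*(8/3 - 39) = (0*3 + 6)*(8*(⅓) - 39) = (0 + 6)*(8/3 - 39) = 6*(-109/3) = -218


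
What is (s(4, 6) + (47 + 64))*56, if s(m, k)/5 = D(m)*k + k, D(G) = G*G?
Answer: 34776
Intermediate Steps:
D(G) = G**2
s(m, k) = 5*k + 5*k*m**2 (s(m, k) = 5*(m**2*k + k) = 5*(k*m**2 + k) = 5*(k + k*m**2) = 5*k + 5*k*m**2)
(s(4, 6) + (47 + 64))*56 = (5*6*(1 + 4**2) + (47 + 64))*56 = (5*6*(1 + 16) + 111)*56 = (5*6*17 + 111)*56 = (510 + 111)*56 = 621*56 = 34776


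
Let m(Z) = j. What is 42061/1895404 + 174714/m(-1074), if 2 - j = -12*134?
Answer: 3379809517/31138780 ≈ 108.54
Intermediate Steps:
j = 1610 (j = 2 - (-12)*134 = 2 - 1*(-1608) = 2 + 1608 = 1610)
m(Z) = 1610
42061/1895404 + 174714/m(-1074) = 42061/1895404 + 174714/1610 = 42061*(1/1895404) + 174714*(1/1610) = 42061/1895404 + 87357/805 = 3379809517/31138780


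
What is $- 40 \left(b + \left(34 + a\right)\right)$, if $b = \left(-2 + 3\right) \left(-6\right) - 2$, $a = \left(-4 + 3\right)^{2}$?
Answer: $-1080$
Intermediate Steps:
$a = 1$ ($a = \left(-1\right)^{2} = 1$)
$b = -8$ ($b = 1 \left(-6\right) - 2 = -6 - 2 = -8$)
$- 40 \left(b + \left(34 + a\right)\right) = - 40 \left(-8 + \left(34 + 1\right)\right) = - 40 \left(-8 + 35\right) = \left(-40\right) 27 = -1080$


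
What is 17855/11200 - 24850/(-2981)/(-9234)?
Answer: 49120830167/30829740480 ≈ 1.5933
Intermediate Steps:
17855/11200 - 24850/(-2981)/(-9234) = 17855*(1/11200) - 24850*(-1/2981)*(-1/9234) = 3571/2240 + (24850/2981)*(-1/9234) = 3571/2240 - 12425/13763277 = 49120830167/30829740480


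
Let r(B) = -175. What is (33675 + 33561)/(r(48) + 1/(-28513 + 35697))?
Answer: -483023424/1257199 ≈ -384.21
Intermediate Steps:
(33675 + 33561)/(r(48) + 1/(-28513 + 35697)) = (33675 + 33561)/(-175 + 1/(-28513 + 35697)) = 67236/(-175 + 1/7184) = 67236/(-1257199/7184) = 67236*(-7184/1257199) = -483023424/1257199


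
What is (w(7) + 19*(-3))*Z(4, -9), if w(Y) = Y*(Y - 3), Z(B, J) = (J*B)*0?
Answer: 0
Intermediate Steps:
Z(B, J) = 0 (Z(B, J) = (B*J)*0 = 0)
w(Y) = Y*(-3 + Y)
(w(7) + 19*(-3))*Z(4, -9) = (7*(-3 + 7) + 19*(-3))*0 = (7*4 - 57)*0 = (28 - 57)*0 = -29*0 = 0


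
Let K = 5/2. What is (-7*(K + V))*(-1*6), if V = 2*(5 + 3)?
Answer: 777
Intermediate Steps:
V = 16 (V = 2*8 = 16)
K = 5/2 (K = 5*(½) = 5/2 ≈ 2.5000)
(-7*(K + V))*(-1*6) = (-7*(5/2 + 16))*(-1*6) = -7*37/2*(-6) = -259/2*(-6) = 777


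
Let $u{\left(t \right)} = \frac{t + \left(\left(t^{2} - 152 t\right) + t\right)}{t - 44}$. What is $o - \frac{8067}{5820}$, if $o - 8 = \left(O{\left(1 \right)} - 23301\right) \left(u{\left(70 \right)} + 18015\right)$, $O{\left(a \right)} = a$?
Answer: $- \frac{10459516623197}{25220} \approx -4.1473 \cdot 10^{8}$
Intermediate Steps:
$u{\left(t \right)} = \frac{t^{2} - 150 t}{-44 + t}$ ($u{\left(t \right)} = \frac{t + \left(t^{2} - 151 t\right)}{-44 + t} = \frac{t^{2} - 150 t}{-44 + t}$)
$o = - \frac{5391503396}{13}$ ($o = 8 + \left(1 - 23301\right) \left(\frac{70 \left(-150 + 70\right)}{-44 + 70} + 18015\right) = 8 - 23300 \left(70 \cdot \frac{1}{26} \left(-80\right) + 18015\right) = 8 - 23300 \left(- \frac{2800}{13} + 18015\right) = 8 - \frac{5391503500}{13} = - \frac{5391503396}{13} \approx -4.1473 \cdot 10^{8}$)
$o - \frac{8067}{5820} = - \frac{5391503396}{13} - \frac{8067}{5820} = - \frac{5391503396}{13} - 8067 \cdot \frac{1}{5820} = - \frac{5391503396}{13} - \frac{2689}{1940} = - \frac{10459516623197}{25220}$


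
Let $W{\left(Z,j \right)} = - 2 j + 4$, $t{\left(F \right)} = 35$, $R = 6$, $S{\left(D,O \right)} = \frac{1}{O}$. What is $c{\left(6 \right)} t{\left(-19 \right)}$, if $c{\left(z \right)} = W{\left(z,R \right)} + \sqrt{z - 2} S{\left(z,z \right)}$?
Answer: $- \frac{805}{3} \approx -268.33$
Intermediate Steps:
$W{\left(Z,j \right)} = 4 - 2 j$
$c{\left(z \right)} = -8 + \frac{\sqrt{-2 + z}}{z}$ ($c{\left(z \right)} = \left(4 - 12\right) + \frac{\sqrt{z - 2}}{z} = \left(4 - 12\right) + \frac{\sqrt{-2 + z}}{z} = -8 + \frac{\sqrt{-2 + z}}{z}$)
$c{\left(6 \right)} t{\left(-19 \right)} = \left(-8 + \frac{\sqrt{-2 + 6}}{6}\right) 35 = \left(-8 + \frac{\sqrt{4}}{6}\right) 35 = \left(-8 + \frac{1}{6} \cdot 2\right) 35 = \left(-8 + \frac{1}{3}\right) 35 = \left(- \frac{23}{3}\right) 35 = - \frac{805}{3}$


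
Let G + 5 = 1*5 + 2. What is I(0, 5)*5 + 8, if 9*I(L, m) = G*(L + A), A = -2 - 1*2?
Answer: 32/9 ≈ 3.5556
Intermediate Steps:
A = -4 (A = -2 - 2 = -4)
G = 2 (G = -5 + (1*5 + 2) = -5 + (5 + 2) = -5 + 7 = 2)
I(L, m) = -8/9 + 2*L/9 (I(L, m) = (2*(L - 4))/9 = (2*(-4 + L))/9 = (-8 + 2*L)/9 = -8/9 + 2*L/9)
I(0, 5)*5 + 8 = (-8/9 + (2/9)*0)*5 + 8 = (-8/9 + 0)*5 + 8 = -8/9*5 + 8 = -40/9 + 8 = 32/9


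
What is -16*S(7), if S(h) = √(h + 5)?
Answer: -32*√3 ≈ -55.426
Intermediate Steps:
S(h) = √(5 + h)
-16*S(7) = -16*√(5 + 7) = -32*√3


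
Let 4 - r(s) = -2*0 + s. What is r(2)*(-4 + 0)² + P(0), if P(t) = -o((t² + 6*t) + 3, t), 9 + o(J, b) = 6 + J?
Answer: 32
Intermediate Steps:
r(s) = 4 - s (r(s) = 4 - (-2*0 + s) = 4 - (0 + s) = 4 - s)
o(J, b) = -3 + J (o(J, b) = -9 + (6 + J) = -3 + J)
P(t) = -t² - 6*t (P(t) = -(-3 + ((t² + 6*t) + 3)) = -(-3 + (3 + t² + 6*t)) = -(t² + 6*t) = -t² - 6*t)
r(2)*(-4 + 0)² + P(0) = (4 - 1*2)*(-4 + 0)² + 0*(-6 - 1*0) = (4 - 2)*(-4)² + 0*(-6 + 0) = 2*16 + 0*(-6) = 32 + 0 = 32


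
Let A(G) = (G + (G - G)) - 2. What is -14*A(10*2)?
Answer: -252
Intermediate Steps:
A(G) = -2 + G (A(G) = (G + 0) - 2 = G - 2 = -2 + G)
-14*A(10*2) = -14*(-2 + 10*2) = -14*(-2 + 20) = -14*18 = -252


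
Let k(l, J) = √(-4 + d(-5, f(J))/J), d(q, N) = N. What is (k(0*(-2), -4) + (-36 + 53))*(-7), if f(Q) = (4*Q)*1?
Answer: -119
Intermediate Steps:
f(Q) = 4*Q
k(l, J) = 0 (k(l, J) = √(-4 + (4*J)/J) = √(-4 + 4) = √0 = 0)
(k(0*(-2), -4) + (-36 + 53))*(-7) = (0 + (-36 + 53))*(-7) = (0 + 17)*(-7) = 17*(-7) = -119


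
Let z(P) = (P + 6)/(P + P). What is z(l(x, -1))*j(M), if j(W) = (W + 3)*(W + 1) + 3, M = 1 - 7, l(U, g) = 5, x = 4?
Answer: 99/5 ≈ 19.800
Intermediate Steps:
z(P) = (6 + P)/(2*P) (z(P) = (6 + P)/((2*P)) = (6 + P)*(1/(2*P)) = (6 + P)/(2*P))
M = -6
j(W) = 3 + (1 + W)*(3 + W) (j(W) = (3 + W)*(1 + W) + 3 = (1 + W)*(3 + W) + 3 = 3 + (1 + W)*(3 + W))
z(l(x, -1))*j(M) = ((½)*(6 + 5)/5)*(6 + (-6)² + 4*(-6)) = ((½)*(⅕)*11)*(6 + 36 - 24) = (11/10)*18 = 99/5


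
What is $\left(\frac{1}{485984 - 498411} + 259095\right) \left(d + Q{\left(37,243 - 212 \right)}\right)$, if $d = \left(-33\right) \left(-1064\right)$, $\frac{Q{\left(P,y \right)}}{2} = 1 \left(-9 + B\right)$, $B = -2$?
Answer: $\frac{112981854360760}{12427} \approx 9.0916 \cdot 10^{9}$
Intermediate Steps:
$Q{\left(P,y \right)} = -22$ ($Q{\left(P,y \right)} = 2 \cdot 1 \left(-9 - 2\right) = 2 \cdot 1 \left(-11\right) = 2 \left(-11\right) = -22$)
$d = 35112$
$\left(\frac{1}{485984 - 498411} + 259095\right) \left(d + Q{\left(37,243 - 212 \right)}\right) = \left(\frac{1}{485984 - 498411} + 259095\right) \left(35112 - 22\right) = \left(\frac{1}{-12427} + 259095\right) 35090 = \left(- \frac{1}{12427} + 259095\right) 35090 = \frac{3219773564}{12427} \cdot 35090 = \frac{112981854360760}{12427}$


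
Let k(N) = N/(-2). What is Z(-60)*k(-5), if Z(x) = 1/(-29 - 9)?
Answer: -5/76 ≈ -0.065789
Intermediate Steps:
k(N) = -N/2 (k(N) = N*(-½) = -N/2)
Z(x) = -1/38 (Z(x) = 1/(-38) = -1/38)
Z(-60)*k(-5) = -(-1)*(-5)/76 = -1/38*5/2 = -5/76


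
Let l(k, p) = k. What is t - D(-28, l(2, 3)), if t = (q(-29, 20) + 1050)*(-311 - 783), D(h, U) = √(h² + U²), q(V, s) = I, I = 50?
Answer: -1203400 - 2*√197 ≈ -1.2034e+6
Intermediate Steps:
q(V, s) = 50
D(h, U) = √(U² + h²)
t = -1203400 (t = (50 + 1050)*(-311 - 783) = 1100*(-1094) = -1203400)
t - D(-28, l(2, 3)) = -1203400 - √(2² + (-28)²) = -1203400 - √(4 + 784) = -1203400 - √788 = -1203400 - 2*√197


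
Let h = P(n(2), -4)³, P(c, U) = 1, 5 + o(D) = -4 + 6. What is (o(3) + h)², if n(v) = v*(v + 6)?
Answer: 4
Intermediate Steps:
o(D) = -3 (o(D) = -5 + (-4 + 6) = -5 + 2 = -3)
n(v) = v*(6 + v)
h = 1 (h = 1³ = 1)
(o(3) + h)² = (-3 + 1)² = (-2)² = 4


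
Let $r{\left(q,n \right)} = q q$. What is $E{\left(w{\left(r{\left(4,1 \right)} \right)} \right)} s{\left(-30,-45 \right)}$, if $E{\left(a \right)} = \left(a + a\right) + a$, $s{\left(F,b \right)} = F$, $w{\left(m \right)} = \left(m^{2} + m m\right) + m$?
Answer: $-47520$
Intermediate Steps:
$r{\left(q,n \right)} = q^{2}$
$w{\left(m \right)} = m + 2 m^{2}$ ($w{\left(m \right)} = \left(m^{2} + m^{2}\right) + m = 2 m^{2} + m = m + 2 m^{2}$)
$E{\left(a \right)} = 3 a$ ($E{\left(a \right)} = 2 a + a = 3 a$)
$E{\left(w{\left(r{\left(4,1 \right)} \right)} \right)} s{\left(-30,-45 \right)} = 3 \cdot 4^{2} \left(1 + 2 \cdot 4^{2}\right) \left(-30\right) = 3 \cdot 16 \left(1 + 2 \cdot 16\right) \left(-30\right) = 3 \cdot 16 \left(1 + 32\right) \left(-30\right) = 3 \cdot 16 \cdot 33 \left(-30\right) = 3 \cdot 528 \left(-30\right) = 1584 \left(-30\right) = -47520$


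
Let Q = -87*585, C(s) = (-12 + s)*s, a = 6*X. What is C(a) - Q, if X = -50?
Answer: 144495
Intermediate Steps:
a = -300 (a = 6*(-50) = -300)
C(s) = s*(-12 + s)
Q = -50895
C(a) - Q = -300*(-12 - 300) - 1*(-50895) = -300*(-312) + 50895 = 93600 + 50895 = 144495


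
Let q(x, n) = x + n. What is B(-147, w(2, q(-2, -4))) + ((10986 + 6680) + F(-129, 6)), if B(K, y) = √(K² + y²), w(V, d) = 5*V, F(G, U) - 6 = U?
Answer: 17678 + √21709 ≈ 17825.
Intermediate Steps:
q(x, n) = n + x
F(G, U) = 6 + U
B(-147, w(2, q(-2, -4))) + ((10986 + 6680) + F(-129, 6)) = √((-147)² + (5*2)²) + ((10986 + 6680) + (6 + 6)) = √(21609 + 10²) + (17666 + 12) = √(21609 + 100) + 17678 = √21709 + 17678 = 17678 + √21709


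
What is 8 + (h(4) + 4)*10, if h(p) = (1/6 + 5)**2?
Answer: 5669/18 ≈ 314.94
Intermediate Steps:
h(p) = 961/36 (h(p) = (1*(1/6) + 5)**2 = (1/6 + 5)**2 = (31/6)**2 = 961/36)
8 + (h(4) + 4)*10 = 8 + (961/36 + 4)*10 = 8 + (1105/36)*10 = 8 + 5525/18 = 5669/18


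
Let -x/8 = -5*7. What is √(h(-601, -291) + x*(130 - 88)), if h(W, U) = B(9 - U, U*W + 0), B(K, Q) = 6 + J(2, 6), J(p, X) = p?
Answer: 2*√2942 ≈ 108.48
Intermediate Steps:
x = 280 (x = -(-40)*7 = -8*(-35) = 280)
B(K, Q) = 8 (B(K, Q) = 6 + 2 = 8)
h(W, U) = 8
√(h(-601, -291) + x*(130 - 88)) = √(8 + 280*(130 - 88)) = √(8 + 280*42) = √(8 + 11760) = √11768 = 2*√2942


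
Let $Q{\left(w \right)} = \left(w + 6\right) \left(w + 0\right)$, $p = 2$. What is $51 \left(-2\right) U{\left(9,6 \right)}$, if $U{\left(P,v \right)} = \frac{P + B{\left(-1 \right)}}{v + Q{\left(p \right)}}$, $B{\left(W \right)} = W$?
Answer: $- \frac{408}{11} \approx -37.091$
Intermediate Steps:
$Q{\left(w \right)} = w \left(6 + w\right)$ ($Q{\left(w \right)} = \left(6 + w\right) w = w \left(6 + w\right)$)
$U{\left(P,v \right)} = \frac{-1 + P}{16 + v}$ ($U{\left(P,v \right)} = \frac{P - 1}{v + 2 \left(6 + 2\right)} = \frac{-1 + P}{v + 2 \cdot 8} = \frac{-1 + P}{v + 16} = \frac{-1 + P}{16 + v}$)
$51 \left(-2\right) U{\left(9,6 \right)} = 51 \left(-2\right) \frac{-1 + 9}{16 + 6} = - 102 \cdot \frac{1}{22} \cdot 8 = \left(-102\right) \frac{4}{11} = - \frac{408}{11}$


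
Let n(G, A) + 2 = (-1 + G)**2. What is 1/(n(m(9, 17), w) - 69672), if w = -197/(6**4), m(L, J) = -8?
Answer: -1/69593 ≈ -1.4369e-5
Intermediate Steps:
w = -197/1296 ≈ -0.15201
n(G, A) = -2 + (-1 + G)**2
1/(n(m(9, 17), w) - 69672) = 1/((-2 + (-1 - 8)**2) - 69672) = 1/((-2 + (-9)**2) - 69672) = 1/((-2 + 81) - 69672) = 1/(79 - 69672) = 1/(-69593) = -1/69593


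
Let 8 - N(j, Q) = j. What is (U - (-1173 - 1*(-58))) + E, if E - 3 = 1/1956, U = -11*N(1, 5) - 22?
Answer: 1993165/1956 ≈ 1019.0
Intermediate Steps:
N(j, Q) = 8 - j
U = -99 (U = -11*(8 - 1*1) - 22 = -11*(8 - 1) - 22 = -11*7 - 22 = -77 - 22 = -99)
E = 5869/1956 (E = 3 + 1/1956 = 5869/1956 ≈ 3.0005)
(U - (-1173 - 1*(-58))) + E = (-99 - (-1173 - 1*(-58))) + 5869/1956 = (-99 - (-1173 + 58)) + 5869/1956 = (-99 - 1*(-1115)) + 5869/1956 = (-99 + 1115) + 5869/1956 = 1016 + 5869/1956 = 1993165/1956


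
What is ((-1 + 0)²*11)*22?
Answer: 242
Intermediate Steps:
((-1 + 0)²*11)*22 = ((-1)²*11)*22 = (1*11)*22 = 11*22 = 242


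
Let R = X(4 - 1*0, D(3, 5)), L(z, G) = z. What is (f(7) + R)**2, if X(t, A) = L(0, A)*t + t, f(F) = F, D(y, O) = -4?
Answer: 121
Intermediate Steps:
X(t, A) = t (X(t, A) = 0*t + t = 0 + t = t)
R = 4 (R = 4 - 1*0 = 4 + 0 = 4)
(f(7) + R)**2 = (7 + 4)**2 = 11**2 = 121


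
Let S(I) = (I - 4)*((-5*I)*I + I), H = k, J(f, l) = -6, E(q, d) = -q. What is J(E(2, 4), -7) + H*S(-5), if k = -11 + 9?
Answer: -2346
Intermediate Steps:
k = -2
H = -2
S(I) = (-4 + I)*(I - 5*I**2) (S(I) = (-4 + I)*(-5*I**2 + I) = (-4 + I)*(I - 5*I**2))
J(E(2, 4), -7) + H*S(-5) = -6 - (-10)*(-4 - 5*(-5)**2 + 21*(-5)) = -6 - (-10)*(-4 - 5*25 - 105) = -6 - (-10)*(-4 - 125 - 105) = -6 - (-10)*(-234) = -6 - 2*1170 = -6 - 2340 = -2346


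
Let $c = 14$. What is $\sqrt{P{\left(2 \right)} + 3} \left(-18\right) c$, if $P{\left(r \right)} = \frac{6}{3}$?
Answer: $- 252 \sqrt{5} \approx -563.49$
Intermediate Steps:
$P{\left(r \right)} = 2$ ($P{\left(r \right)} = 6 \cdot \frac{1}{3} = 2$)
$\sqrt{P{\left(2 \right)} + 3} \left(-18\right) c = \sqrt{2 + 3} \left(-18\right) 14 = \sqrt{5} \left(-18\right) 14 = - 18 \sqrt{5} \cdot 14 = - 252 \sqrt{5}$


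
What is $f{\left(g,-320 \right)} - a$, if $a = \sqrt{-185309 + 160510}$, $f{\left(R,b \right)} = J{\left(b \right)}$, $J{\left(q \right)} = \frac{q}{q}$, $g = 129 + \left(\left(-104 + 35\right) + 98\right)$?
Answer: $1 - i \sqrt{24799} \approx 1.0 - 157.48 i$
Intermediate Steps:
$g = 158$ ($g = 129 + \left(-69 + 98\right) = 129 + 29 = 158$)
$J{\left(q \right)} = 1$
$f{\left(R,b \right)} = 1$
$a = i \sqrt{24799}$ ($a = \sqrt{-24799} = i \sqrt{24799} \approx 157.48 i$)
$f{\left(g,-320 \right)} - a = 1 - i \sqrt{24799}$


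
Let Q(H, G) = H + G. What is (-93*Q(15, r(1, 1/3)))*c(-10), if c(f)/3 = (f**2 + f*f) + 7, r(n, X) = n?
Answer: -924048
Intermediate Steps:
c(f) = 21 + 6*f**2 (c(f) = 3*((f**2 + f*f) + 7) = 3*((f**2 + f**2) + 7) = 3*(2*f**2 + 7) = 3*(7 + 2*f**2) = 21 + 6*f**2)
Q(H, G) = G + H
(-93*Q(15, r(1, 1/3)))*c(-10) = (-93*(1 + 15))*(21 + 6*(-10)**2) = (-93*16)*(21 + 6*100) = -1488*(21 + 600) = -1488*621 = -924048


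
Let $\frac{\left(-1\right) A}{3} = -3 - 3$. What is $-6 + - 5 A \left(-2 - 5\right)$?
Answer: $624$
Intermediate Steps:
$A = 18$ ($A = - 3 \left(-3 - 3\right) = \left(-3\right) \left(-6\right) = 18$)
$-6 + - 5 A \left(-2 - 5\right) = -6 + \left(-5\right) 18 \left(-2 - 5\right) = -6 - -630 = -6 + 630 = 624$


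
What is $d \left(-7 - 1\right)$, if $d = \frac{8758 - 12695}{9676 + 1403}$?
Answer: $\frac{31496}{11079} \approx 2.8429$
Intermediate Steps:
$d = - \frac{3937}{11079} \approx -0.35536$
$d \left(-7 - 1\right) = - \frac{3937 \left(-7 - 1\right)}{11079} = \left(- \frac{3937}{11079}\right) \left(-8\right) = \frac{31496}{11079}$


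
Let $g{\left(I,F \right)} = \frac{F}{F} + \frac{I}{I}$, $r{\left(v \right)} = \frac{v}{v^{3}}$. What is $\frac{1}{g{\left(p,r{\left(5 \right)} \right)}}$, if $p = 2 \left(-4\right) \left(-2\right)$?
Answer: $\frac{1}{2} \approx 0.5$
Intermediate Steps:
$r{\left(v \right)} = \frac{1}{v^{2}}$ ($r{\left(v \right)} = \frac{v}{v^{3}} = \frac{1}{v^{2}}$)
$p = 16$ ($p = \left(-8\right) \left(-2\right) = 16$)
$g{\left(I,F \right)} = 2$ ($g{\left(I,F \right)} = 1 + 1 = 2$)
$\frac{1}{g{\left(p,r{\left(5 \right)} \right)}} = \frac{1}{2}$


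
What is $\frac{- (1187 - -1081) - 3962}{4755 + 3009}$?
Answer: $- \frac{3115}{3882} \approx -0.80242$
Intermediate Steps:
$\frac{- (1187 - -1081) - 3962}{4755 + 3009} = \frac{- (1187 + 1081) - 3962}{7764} = \left(\left(-1\right) 2268 - 3962\right) \frac{1}{7764} = \left(-2268 - 3962\right) \frac{1}{7764} = \left(-6230\right) \frac{1}{7764} = - \frac{3115}{3882}$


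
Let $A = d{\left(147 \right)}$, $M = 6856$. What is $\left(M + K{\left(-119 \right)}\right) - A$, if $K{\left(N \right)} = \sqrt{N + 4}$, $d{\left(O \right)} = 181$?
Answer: $6675 + i \sqrt{115} \approx 6675.0 + 10.724 i$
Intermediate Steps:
$K{\left(N \right)} = \sqrt{4 + N}$
$A = 181$
$\left(M + K{\left(-119 \right)}\right) - A = \left(6856 + \sqrt{4 - 119}\right) - 181 = \left(6856 + \sqrt{-115}\right) - 181 = \left(6856 + i \sqrt{115}\right) - 181 = 6675 + i \sqrt{115}$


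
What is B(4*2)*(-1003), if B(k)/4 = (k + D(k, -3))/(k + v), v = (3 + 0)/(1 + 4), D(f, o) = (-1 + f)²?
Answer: -1143420/43 ≈ -26591.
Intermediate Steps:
v = ⅗ (v = 3/5 = 3*(⅕) = ⅗ ≈ 0.60000)
B(k) = 4*(k + (-1 + k)²)/(⅗ + k) (B(k) = 4*((k + (-1 + k)²)/(k + ⅗)) = 4*((k + (-1 + k)²)/(⅗ + k)) = 4*(k + (-1 + k)²)/(⅗ + k))
B(4*2)*(-1003) = (20*(4*2 + (-1 + 4*2)²)/(3 + 5*(4*2)))*(-1003) = (20*(8 + (-1 + 8)²)/(3 + 5*8))*(-1003) = (20*(8 + 7²)/(3 + 40))*(-1003) = (20*(8 + 49)/43)*(-1003) = (20*(1/43)*57)*(-1003) = (1140/43)*(-1003) = -1143420/43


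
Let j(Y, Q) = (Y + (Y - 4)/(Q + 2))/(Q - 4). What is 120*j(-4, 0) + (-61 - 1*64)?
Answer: 115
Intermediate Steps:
j(Y, Q) = (Y + (-4 + Y)/(2 + Q))/(-4 + Q)
120*j(-4, 0) + (-61 - 1*64) = 120*((4 - 3*(-4) - 1*0*(-4))/(8 - 1*0² + 2*0)) + (-61 - 1*64) = 120*((4 + 12 + 0)/(8 - 1*0 + 0)) + (-61 - 64) = 120*(16/(8 + 0 + 0)) - 125 = 120*(16/8) - 125 = 120*((⅛)*16) - 125 = 120*2 - 125 = 240 - 125 = 115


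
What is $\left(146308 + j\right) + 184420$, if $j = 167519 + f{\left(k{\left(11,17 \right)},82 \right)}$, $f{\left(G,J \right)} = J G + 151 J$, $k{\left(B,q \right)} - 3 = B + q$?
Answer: $513171$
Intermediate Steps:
$k{\left(B,q \right)} = 3 + B + q$ ($k{\left(B,q \right)} = 3 + \left(B + q\right) = 3 + B + q$)
$f{\left(G,J \right)} = 151 J + G J$ ($f{\left(G,J \right)} = G J + 151 J = 151 J + G J$)
$j = 182443$ ($j = 167519 + 82 \left(151 + \left(3 + 11 + 17\right)\right) = 167519 + 82 \left(151 + 31\right) = 167519 + 82 \cdot 182 = 167519 + 14924 = 182443$)
$\left(146308 + j\right) + 184420 = \left(146308 + 182443\right) + 184420 = 328751 + 184420 = 513171$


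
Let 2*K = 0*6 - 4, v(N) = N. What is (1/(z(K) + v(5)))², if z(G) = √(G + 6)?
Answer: 1/49 ≈ 0.020408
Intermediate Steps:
K = -2 (K = (0*6 - 4)/2 = (0 - 4)/2 = (½)*(-4) = -2)
z(G) = √(6 + G)
(1/(z(K) + v(5)))² = (1/(√(6 - 2) + 5))² = (1/(√4 + 5))² = (1/(2 + 5))² = (1/7)² = (⅐)² = 1/49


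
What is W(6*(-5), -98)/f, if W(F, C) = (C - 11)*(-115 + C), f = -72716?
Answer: -23217/72716 ≈ -0.31928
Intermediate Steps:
W(F, C) = (-115 + C)*(-11 + C) (W(F, C) = (-11 + C)*(-115 + C) = (-115 + C)*(-11 + C))
W(6*(-5), -98)/f = (1265 + (-98)² - 126*(-98))/(-72716) = (1265 + 9604 + 12348)*(-1/72716) = 23217*(-1/72716) = -23217/72716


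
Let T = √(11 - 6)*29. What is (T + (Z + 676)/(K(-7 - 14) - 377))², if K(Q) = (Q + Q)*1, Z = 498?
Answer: 739612281/175561 - 68092*√5/419 ≈ 3849.5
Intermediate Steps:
K(Q) = 2*Q (K(Q) = (2*Q)*1 = 2*Q)
T = 29*√5 (T = √5*29 = 29*√5 ≈ 64.846)
(T + (Z + 676)/(K(-7 - 14) - 377))² = (29*√5 + (498 + 676)/(2*(-7 - 14) - 377))² = (29*√5 + 1174/(2*(-21) - 377))² = (29*√5 + 1174/(-42 - 377))² = (29*√5 + 1174/(-419))² = (29*√5 + 1174*(-1/419))² = (29*√5 - 1174/419)² = (-1174/419 + 29*√5)²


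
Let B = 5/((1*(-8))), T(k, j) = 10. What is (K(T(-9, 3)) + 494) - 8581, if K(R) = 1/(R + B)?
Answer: -606517/75 ≈ -8086.9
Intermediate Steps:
B = -5/8 (B = 5/(-8) = 5*(-⅛) = -5/8 ≈ -0.62500)
K(R) = 1/(-5/8 + R) (K(R) = 1/(R - 5/8) = 1/(-5/8 + R))
(K(T(-9, 3)) + 494) - 8581 = (8/(-5 + 8*10) + 494) - 8581 = (8/(-5 + 80) + 494) - 8581 = (8/75 + 494) - 8581 = 37058/75 - 8581 = -606517/75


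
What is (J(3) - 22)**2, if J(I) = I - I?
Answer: 484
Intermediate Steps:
J(I) = 0
(J(3) - 22)**2 = (0 - 22)**2 = (-22)**2 = 484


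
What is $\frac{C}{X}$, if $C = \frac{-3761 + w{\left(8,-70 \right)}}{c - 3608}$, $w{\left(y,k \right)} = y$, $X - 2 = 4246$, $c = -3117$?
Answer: $\frac{417}{3174200} \approx 0.00013137$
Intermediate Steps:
$X = 4248$ ($X = 2 + 4246 = 4248$)
$C = \frac{3753}{6725}$ ($C = \frac{-3761 + 8}{-3117 - 3608} = - \frac{3753}{-6725} = \left(-3753\right) \left(- \frac{1}{6725}\right) = \frac{3753}{6725} \approx 0.55807$)
$\frac{C}{X} = \frac{3753}{6725 \cdot 4248} = \frac{3753}{6725} \cdot \frac{1}{4248} = \frac{417}{3174200}$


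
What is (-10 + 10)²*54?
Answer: 0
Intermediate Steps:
(-10 + 10)²*54 = 0²*54 = 0*54 = 0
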